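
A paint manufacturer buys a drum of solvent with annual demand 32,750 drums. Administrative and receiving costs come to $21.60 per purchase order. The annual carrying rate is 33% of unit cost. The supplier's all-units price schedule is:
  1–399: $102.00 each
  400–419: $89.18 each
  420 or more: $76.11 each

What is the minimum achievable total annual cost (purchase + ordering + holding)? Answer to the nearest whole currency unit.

TC* ≈ $2,499,561

Holding cost per unit per year at price C is H = 0.33·C.
Candidates are each tier's EOQ (if it falls in that tier) and each price-break quantity.
EOQ at $102.00 = 205.0 (feasible in tier 1): TC = 32,750×$102.00 + (32,750/205.0)×21.6 + (205.0/2)×0.33×$102.00 = $3,347,400.88.
EOQ at $89.18 = 219.3 < 400, so use break Q=400: TC = 32,750×$89.18 + (32,750/400.0)×21.6 + (400.0/2)×0.33×$89.18 = $2,928,299.38.
EOQ at $76.11 = 237.3 < 420, so use break Q=420: TC = 32,750×$76.11 + (32,750/420.0)×21.6 + (420.0/2)×0.33×$76.11 = $2,499,561.21.
Lowest total cost among the candidates is at Q = 420.0.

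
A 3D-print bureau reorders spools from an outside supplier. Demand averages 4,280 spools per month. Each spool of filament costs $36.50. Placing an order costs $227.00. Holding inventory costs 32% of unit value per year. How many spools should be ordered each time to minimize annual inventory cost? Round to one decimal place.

Q* ≈ 1,412.9 spools

Annual demand D = 4,280 × 12 = 51,360.
Holding cost H = 0.32 × $36.50 = $11.6800 per unit per year.
EOQ = √(2DS / H) = √(2 × 51,360 × 227 / 11.68).
= √(23,317,440 / 11.68) = √1,996,356.1644 ≈ 1412.925.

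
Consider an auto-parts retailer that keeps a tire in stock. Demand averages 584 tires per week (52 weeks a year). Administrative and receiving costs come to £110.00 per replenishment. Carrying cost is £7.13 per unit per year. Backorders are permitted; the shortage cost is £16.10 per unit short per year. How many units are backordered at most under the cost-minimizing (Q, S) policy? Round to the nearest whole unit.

Annual demand D = 584 × 52 = 30,368.
With planned backorders, Q* = √(2DS/H) · √((H+B)/B).
√(2DS/H) = √(2 × 30,368 × 110 / 7.13) = 967.998.
√((H+B)/B) = √((7.13+16.1)/16.1) = 1.2012.
Q* ≈ 1162.750.
S* = Q* · H/(H+B) = 1162.750 × 7.13/23.23 ≈ 356.884.

S* ≈ 357 tires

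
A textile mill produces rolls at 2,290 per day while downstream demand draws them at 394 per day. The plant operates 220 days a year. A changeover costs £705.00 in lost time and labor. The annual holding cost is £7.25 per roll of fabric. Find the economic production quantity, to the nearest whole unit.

Annual demand D = 394 × 220 = 86,680.
Production build-up factor (1 − d/p) = 1 − 394/2,290 = 0.8279.
Q* = √(2DS / (H(1 − d/p))) = √(2 × 86,680 × 705 / (7.25 × 0.8279)).
= √(122,218,800 / 6.0026) ≈ 4512.306.

Q* ≈ 4,512 rolls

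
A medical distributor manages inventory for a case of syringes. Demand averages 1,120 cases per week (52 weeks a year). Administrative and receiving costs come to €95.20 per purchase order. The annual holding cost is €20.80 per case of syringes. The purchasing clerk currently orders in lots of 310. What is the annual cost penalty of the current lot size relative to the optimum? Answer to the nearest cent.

Annual demand D = 1,120 × 52 = 58,240.
EOQ = √(2DS/H) = √(2 × 58,240 × 95.2 / 20.8) ≈ 730.15.
Cost at Q* = (D/Q*)S + (Q*/2)H = √(2DSH) ≈ €15,187.13.
Cost at Q = 310: (58,240/310)×95.2 + (310/2)×20.8 = €17,885.32 + €3,224.00 = €21,109.32.
Excess = €21,109.32 − €15,187.13 = €5,922.18.

Extra cost ≈ €5,922.18 per year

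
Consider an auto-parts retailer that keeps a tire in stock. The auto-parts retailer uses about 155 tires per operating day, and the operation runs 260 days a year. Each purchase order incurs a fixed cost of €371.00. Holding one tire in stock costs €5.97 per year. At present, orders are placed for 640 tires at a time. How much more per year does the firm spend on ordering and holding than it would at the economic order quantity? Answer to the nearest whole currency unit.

Annual demand D = 155 × 260 = 40,300.
EOQ = √(2DS/H) = √(2 × 40,300 × 371 / 5.97) ≈ 2238.04.
Cost at Q* = (D/Q*)S + (Q*/2)H = √(2DSH) ≈ €13,361.08.
Cost at Q = 640: (40,300/640)×371 + (640/2)×5.97 = €23,361.41 + €1,910.40 = €25,271.81.
Excess = €25,271.81 − €13,361.08 = €11,910.72.

Extra cost ≈ €11,911 per year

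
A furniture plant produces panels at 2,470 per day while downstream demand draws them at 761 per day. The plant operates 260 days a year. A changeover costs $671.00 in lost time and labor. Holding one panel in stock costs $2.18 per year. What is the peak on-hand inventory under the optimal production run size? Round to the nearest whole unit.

Annual demand D = 761 × 260 = 197,860.
Production build-up factor (1 − d/p) = 1 − 761/2,470 = 0.6919.
Q* = √(2DS / (H(1 − d/p))) = √(2 × 197,860 × 671 / (2.18 × 0.6919)).
= √(265,528,120 / 1.5083) ≈ 13267.969.
Maximum inventory = Q*(1 − d/p) = 13267.969 × 0.6919 ≈ 9180.146.

I_max ≈ 9,180 panels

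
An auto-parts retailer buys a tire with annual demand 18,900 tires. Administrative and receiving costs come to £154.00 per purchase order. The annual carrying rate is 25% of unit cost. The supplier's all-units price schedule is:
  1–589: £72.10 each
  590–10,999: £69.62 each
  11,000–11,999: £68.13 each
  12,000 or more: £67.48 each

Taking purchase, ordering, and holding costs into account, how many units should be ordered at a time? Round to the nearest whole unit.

Holding cost per unit per year at price C is H = 0.25·C.
Evaluate total cost at each tier's feasible EOQ or, if the EOQ is below the tier, at the tier's minimum quantity.
EOQ at £72.10 = 568.3 (feasible in tier 1): TC = 18,900×£72.10 + (18,900/568.3)×154 + (568.3/2)×0.25×£72.10 = £1,372,933.39.
EOQ at £69.62 = 578.3 < 590, so use break Q=590: TC = 18,900×£69.62 + (18,900/590.0)×154 + (590.0/2)×0.25×£69.62 = £1,325,885.70.
EOQ at £68.13 = 584.6 < 11000, so use break Q=11000: TC = 18,900×£68.13 + (18,900/11000.0)×154 + (11000.0/2)×0.25×£68.13 = £1,381,600.35.
EOQ at £67.48 = 587.4 < 12000, so use break Q=12000: TC = 18,900×£67.48 + (18,900/12000.0)×154 + (12000.0/2)×0.25×£67.48 = £1,376,834.55.
Lowest total cost is £1,325,885.70 at Q = 590.0.

Q* ≈ 590 tires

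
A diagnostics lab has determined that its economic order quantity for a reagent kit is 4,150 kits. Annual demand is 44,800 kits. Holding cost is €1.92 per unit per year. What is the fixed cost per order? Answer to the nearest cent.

S ≈ €369.05

Squaring Q* = √(2DS/H) gives Q*² = 2DS/H.
From Q* = √(2DS/H): S = Q*²H / (2D) = 4,150² × 1.92 / (2 × 44,800) = 369.0536.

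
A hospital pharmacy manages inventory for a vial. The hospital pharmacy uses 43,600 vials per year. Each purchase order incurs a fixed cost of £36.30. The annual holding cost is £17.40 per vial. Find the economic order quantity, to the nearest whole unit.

EOQ = √(2DS / H) = √(2 × 43,600 × 36.3 / 17.4).
= √(3,165,360 / 17.4) = √181,917.2414 ≈ 426.518.

Q* ≈ 427 vials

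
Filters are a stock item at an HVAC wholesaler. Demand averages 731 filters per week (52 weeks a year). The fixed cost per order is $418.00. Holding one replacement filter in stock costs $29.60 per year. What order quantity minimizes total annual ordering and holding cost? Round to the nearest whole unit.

Q* ≈ 1,036 filters

Annual demand D = 731 × 52 = 38,012.
EOQ = √(2DS / H) = √(2 × 38,012 × 418 / 29.6).
= √(31,778,032 / 29.6) = √1,073,582.1622 ≈ 1036.138.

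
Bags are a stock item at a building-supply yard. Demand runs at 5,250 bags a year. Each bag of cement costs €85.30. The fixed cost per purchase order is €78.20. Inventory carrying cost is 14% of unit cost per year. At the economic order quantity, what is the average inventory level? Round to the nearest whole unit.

Average inventory ≈ 131 bags

Holding cost H = 0.14 × €85.30 = €11.9420 per unit per year.
The optimal lot size = √(2DS/H) = √(2 × 5,250 × 78.2 / 11.942) ≈ 262.22.
Average inventory = Q*/2 ≈ 262.22 / 2 = 131.108.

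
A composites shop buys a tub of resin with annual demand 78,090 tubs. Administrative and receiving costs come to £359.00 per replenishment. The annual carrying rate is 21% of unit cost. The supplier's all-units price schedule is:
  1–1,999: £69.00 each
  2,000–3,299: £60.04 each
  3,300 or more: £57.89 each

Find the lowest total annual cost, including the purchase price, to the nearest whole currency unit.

Holding cost per unit per year at price C is H = 0.21·C.
For each price level, check whether its EOQ is feasible; otherwise the best quantity at that price is the breakpoint.
EOQ at £69.00 = 1967.1 (feasible in tier 1): TC = 78,090×£69.00 + (78,090/1967.1)×359 + (1967.1/2)×0.21×£69.00 = £5,416,713.23.
EOQ at £60.04 = 2108.8 (feasible in tier 2): TC = 78,090×£60.04 + (78,090/2108.8)×359 + (2108.8/2)×0.21×£60.04 = £4,715,111.86.
EOQ at £57.89 = 2147.6 < 3300, so use break Q=3300: TC = 78,090×£57.89 + (78,090/3300.0)×359 + (3300.0/2)×0.21×£57.89 = £4,549,184.23.
Lowest total cost among the candidates is at Q = 3300.0.

TC* ≈ £4,549,184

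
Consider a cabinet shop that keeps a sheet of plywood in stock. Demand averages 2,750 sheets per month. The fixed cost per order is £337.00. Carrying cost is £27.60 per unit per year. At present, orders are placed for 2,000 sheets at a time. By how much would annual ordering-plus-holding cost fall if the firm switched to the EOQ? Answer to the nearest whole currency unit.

Annual demand D = 2,750 × 12 = 33,000.
EOQ = √(2DS/H) = √(2 × 33,000 × 337 / 27.6) ≈ 897.70.
Cost at Q* = (D/Q*)S + (Q*/2)H = √(2DSH) ≈ £24,776.59.
Cost at Q = 2,000: (33,000/2,000)×337 + (2,000/2)×27.6 = £5,560.50 + £27,600.00 = £33,160.50.
Excess = £33,160.50 − £24,776.59 = £8,383.91.

Extra cost ≈ £8,384 per year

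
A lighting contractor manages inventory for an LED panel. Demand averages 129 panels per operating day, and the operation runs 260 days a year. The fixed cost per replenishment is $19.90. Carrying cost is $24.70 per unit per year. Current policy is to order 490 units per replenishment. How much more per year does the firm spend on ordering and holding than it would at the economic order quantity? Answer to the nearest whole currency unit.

Annual demand D = 129 × 260 = 33,540.
EOQ = √(2DS/H) = √(2 × 33,540 × 19.9 / 24.7) ≈ 232.47.
Cost at Q* = (D/Q*)S + (Q*/2)H = √(2DSH) ≈ $5,742.11.
Cost at Q = 490: (33,540/490)×19.9 + (490/2)×24.7 = $1,362.13 + $6,051.50 = $7,413.63.
Excess = $7,413.63 − $5,742.11 = $1,671.52.

Extra cost ≈ $1,672 per year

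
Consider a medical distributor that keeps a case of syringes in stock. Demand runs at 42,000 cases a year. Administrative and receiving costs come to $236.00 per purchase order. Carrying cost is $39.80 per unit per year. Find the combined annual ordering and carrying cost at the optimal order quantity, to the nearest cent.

TC* ≈ $28,089.06

EOQ = √(2DS/H) = √(2 × 42,000 × 236 / 39.8) ≈ 705.76.
At Q*, ordering cost (D/Q*)S equals holding cost (Q*/2)H, each = √(DSH/2).
Minimum total = √(2DSH) = √(2 × 42,000 × 236 × 39.8) ≈ 28089.058.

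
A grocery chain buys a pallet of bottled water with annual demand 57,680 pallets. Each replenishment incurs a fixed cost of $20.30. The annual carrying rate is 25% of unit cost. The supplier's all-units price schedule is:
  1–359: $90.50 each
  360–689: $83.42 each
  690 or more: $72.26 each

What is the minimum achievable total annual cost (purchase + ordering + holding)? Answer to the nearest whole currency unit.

Holding cost per unit per year at price C is H = 0.25·C.
For each price level, check whether its EOQ is feasible; otherwise the best quantity at that price is the breakpoint.
EOQ at $90.50 = 321.7 (feasible in tier 1): TC = 57,680×$90.50 + (57,680/321.7)×20.3 + (321.7/2)×0.25×$90.50 = $5,227,318.97.
EOQ at $83.42 = 335.1 < 360, so use break Q=360: TC = 57,680×$83.42 + (57,680/360.0)×20.3 + (360.0/2)×0.25×$83.42 = $4,818,672.01.
EOQ at $72.26 = 360.0 < 690, so use break Q=690: TC = 57,680×$72.26 + (57,680/690.0)×20.3 + (690.0/2)×0.25×$72.26 = $4,175,886.19.
Lowest total cost among the candidates is at Q = 690.0.

TC* ≈ $4,175,886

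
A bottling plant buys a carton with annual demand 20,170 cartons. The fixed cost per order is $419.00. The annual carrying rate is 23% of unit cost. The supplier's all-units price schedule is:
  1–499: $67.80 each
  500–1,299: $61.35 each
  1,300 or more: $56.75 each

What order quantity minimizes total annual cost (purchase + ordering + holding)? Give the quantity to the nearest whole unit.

Q* ≈ 1,300 cartons

Holding cost per unit per year at price C is H = 0.23·C.
Evaluate total cost at each tier's feasible EOQ or, if the EOQ is below the tier, at the tier's minimum quantity.
Tier 1 ($67.80): EOQ = 1041.1 exceeds tier's upper bound 499, so this tier is dominated.
EOQ at $61.35 = 1094.5 (feasible in tier 2): TC = 20,170×$61.35 + (20,170/1094.5)×419 + (1094.5/2)×0.23×$61.35 = $1,252,873.02.
EOQ at $56.75 = 1138.0 < 1300, so use break Q=1300: TC = 20,170×$56.75 + (20,170/1300.0)×419 + (1300.0/2)×0.23×$56.75 = $1,159,632.57.
Lowest total cost is $1,159,632.57 at Q = 1300.0.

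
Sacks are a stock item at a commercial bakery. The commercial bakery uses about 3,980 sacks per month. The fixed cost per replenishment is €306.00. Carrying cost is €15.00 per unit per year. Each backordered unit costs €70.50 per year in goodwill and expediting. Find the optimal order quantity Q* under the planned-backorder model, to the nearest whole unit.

Q* ≈ 1,537 sacks

Annual demand D = 3,980 × 12 = 47,760.
With planned backorders, Q* = √(2DS/H) · √((H+B)/B).
√(2DS/H) = √(2 × 47,760 × 306 / 15) = 1395.925.
√((H+B)/B) = √((15+70.5)/70.5) = 1.1013.
Q* ≈ 1537.272.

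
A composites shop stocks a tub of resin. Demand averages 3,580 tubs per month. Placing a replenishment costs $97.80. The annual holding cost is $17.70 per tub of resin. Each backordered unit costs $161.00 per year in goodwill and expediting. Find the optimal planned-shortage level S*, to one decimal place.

S* ≈ 71.9 tubs

Annual demand D = 3,580 × 12 = 42,960.
With planned backorders, Q* = √(2DS/H) · √((H+B)/B).
√(2DS/H) = √(2 × 42,960 × 97.8 / 17.7) = 689.017.
√((H+B)/B) = √((17.7+161)/161) = 1.0535.
Q* ≈ 725.904.
S* = Q* · H/(H+B) = 725.904 × 17.7/178.7 ≈ 71.900.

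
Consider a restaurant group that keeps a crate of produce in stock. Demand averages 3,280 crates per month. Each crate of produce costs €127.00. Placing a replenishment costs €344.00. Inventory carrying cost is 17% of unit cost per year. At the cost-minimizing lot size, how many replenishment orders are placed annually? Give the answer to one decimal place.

N ≈ 35.1 orders per year

Annual demand D = 3,280 × 12 = 39,360.
Holding cost H = 0.17 × €127.00 = €21.5900 per unit per year.
EOQ = √(2DS/H) = √(2 × 39,360 × 344 / 21.59) ≈ 1119.94.
Orders per year = D / Q* = 39,360 / 1119.94 ≈ 35.145.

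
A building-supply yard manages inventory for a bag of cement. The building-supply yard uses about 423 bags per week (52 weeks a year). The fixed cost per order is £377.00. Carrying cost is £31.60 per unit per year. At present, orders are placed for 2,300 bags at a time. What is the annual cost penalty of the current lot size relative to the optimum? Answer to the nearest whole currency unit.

Extra cost ≈ £17,053 per year

Annual demand D = 423 × 52 = 21,996.
EOQ = √(2DS/H) = √(2 × 21,996 × 377 / 31.6) ≈ 724.46.
Cost at Q* = (D/Q*)S + (Q*/2)H = √(2DSH) ≈ £22,892.91.
Cost at Q = 2,300: (21,996/2,300)×377 + (2,300/2)×31.6 = £3,605.43 + £36,340.00 = £39,945.43.
Excess = £39,945.43 − £22,892.91 = £17,052.52.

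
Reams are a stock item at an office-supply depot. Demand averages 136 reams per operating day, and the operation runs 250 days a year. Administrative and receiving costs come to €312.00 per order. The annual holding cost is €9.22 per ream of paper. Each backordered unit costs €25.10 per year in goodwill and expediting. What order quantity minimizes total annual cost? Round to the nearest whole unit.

Q* ≈ 1,774 reams

Annual demand D = 136 × 250 = 34,000.
With planned backorders, Q* = √(2DS/H) · √((H+B)/B).
√(2DS/H) = √(2 × 34,000 × 312 / 9.22) = 1516.933.
√((H+B)/B) = √((9.22+25.1)/25.1) = 1.1693.
Q* ≈ 1773.794.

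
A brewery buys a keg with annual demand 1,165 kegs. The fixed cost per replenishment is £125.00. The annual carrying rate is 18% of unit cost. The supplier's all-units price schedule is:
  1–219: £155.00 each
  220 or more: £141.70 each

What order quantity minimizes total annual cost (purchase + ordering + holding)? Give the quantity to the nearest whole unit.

Holding cost per unit per year at price C is H = 0.18·C.
For each price level, check whether its EOQ is feasible; otherwise the best quantity at that price is the breakpoint.
EOQ at £155.00 = 102.2 (feasible in tier 1): TC = 1,165×£155.00 + (1,165/102.2)×125 + (102.2/2)×0.18×£155.00 = £183,425.59.
EOQ at £141.70 = 106.9 < 220, so use break Q=220: TC = 1,165×£141.70 + (1,165/220.0)×125 + (220.0/2)×0.18×£141.70 = £168,548.09.
Lowest total cost is £168,548.09 at Q = 220.0.

Q* ≈ 220 kegs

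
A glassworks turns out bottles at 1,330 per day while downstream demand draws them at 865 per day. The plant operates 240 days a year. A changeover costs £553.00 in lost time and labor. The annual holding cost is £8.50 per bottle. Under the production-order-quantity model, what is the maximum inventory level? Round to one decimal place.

Annual demand D = 865 × 240 = 207,600.
Production build-up factor (1 − d/p) = 1 − 865/1,330 = 0.3496.
Q* = √(2DS / (H(1 − d/p))) = √(2 × 207,600 × 553 / (8.5 × 0.3496)).
= √(229,605,600 / 2.9718) ≈ 8789.843.
Maximum inventory = Q*(1 − d/p) = 8789.843 × 0.3496 ≈ 3073.141.

I_max ≈ 3,073.1 bottles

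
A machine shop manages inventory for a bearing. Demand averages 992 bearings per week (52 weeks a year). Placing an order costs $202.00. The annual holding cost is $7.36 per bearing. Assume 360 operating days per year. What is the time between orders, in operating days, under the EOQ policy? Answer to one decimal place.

Annual demand D = 992 × 52 = 51,584.
EOQ = √(2DS/H) = √(2 × 51,584 × 202 / 7.36) ≈ 1682.71.
Cycle time = Q*/D × 360 = 1682.71 / 51,584 × 360 ≈ 11.743 days.

T ≈ 11.7 days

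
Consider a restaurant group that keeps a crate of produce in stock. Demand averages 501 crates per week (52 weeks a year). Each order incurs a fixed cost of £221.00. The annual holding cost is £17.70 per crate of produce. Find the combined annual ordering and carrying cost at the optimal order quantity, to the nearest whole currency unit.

Annual demand D = 501 × 52 = 26,052.
EOQ = √(2DS/H) = √(2 × 26,052 × 221 / 17.7) ≈ 806.58.
At the optimum the two cost components are equal, so total cost = 2·(Q*/2)H = Q*·H.
Minimum total = √(2DSH) = √(2 × 26,052 × 221 × 17.7) ≈ 14276.387.

TC* ≈ £14,276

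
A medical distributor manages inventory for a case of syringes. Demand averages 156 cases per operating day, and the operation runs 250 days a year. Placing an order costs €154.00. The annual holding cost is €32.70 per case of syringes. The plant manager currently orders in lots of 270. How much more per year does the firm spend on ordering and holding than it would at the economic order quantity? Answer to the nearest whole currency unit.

Extra cost ≈ €6,840 per year

Annual demand D = 156 × 250 = 39,000.
EOQ = √(2DS/H) = √(2 × 39,000 × 154 / 32.7) ≈ 606.09.
Cost at Q* = (D/Q*)S + (Q*/2)H = √(2DSH) ≈ €19,818.99.
Cost at Q = 270: (39,000/270)×154 + (270/2)×32.7 = €22,244.44 + €4,414.50 = €26,658.94.
Excess = €26,658.94 − €19,818.99 = €6,839.95.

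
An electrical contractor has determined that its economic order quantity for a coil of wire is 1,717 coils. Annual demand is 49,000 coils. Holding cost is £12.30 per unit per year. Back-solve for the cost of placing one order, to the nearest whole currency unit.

The basic EOQ model gives Q* = √(2DS/H); rearrange for the unknown.
From Q* = √(2DS/H): S = Q*²H / (2D) = 1,717² × 12.3 / (2 × 49,000) = 370.0153.

S ≈ £370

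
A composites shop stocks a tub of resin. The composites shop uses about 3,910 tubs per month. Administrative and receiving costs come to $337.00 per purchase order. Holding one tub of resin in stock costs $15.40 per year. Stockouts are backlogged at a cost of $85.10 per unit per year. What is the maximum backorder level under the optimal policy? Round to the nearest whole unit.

S* ≈ 239 tubs

Annual demand D = 3,910 × 12 = 46,920.
With planned backorders, Q* = √(2DS/H) · √((H+B)/B).
√(2DS/H) = √(2 × 46,920 × 337 / 15.4) = 1433.008.
√((H+B)/B) = √((15.4+85.1)/85.1) = 1.0867.
Q* ≈ 1557.280.
S* = Q* · H/(H+B) = 1557.280 × 15.4/100.5 ≈ 238.628.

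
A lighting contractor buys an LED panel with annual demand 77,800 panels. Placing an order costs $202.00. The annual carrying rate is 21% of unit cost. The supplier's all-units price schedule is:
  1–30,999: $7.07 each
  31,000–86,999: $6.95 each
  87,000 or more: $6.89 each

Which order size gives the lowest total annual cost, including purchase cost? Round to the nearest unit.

Holding cost per unit per year at price C is H = 0.21·C.
Candidates are each tier's EOQ (if it falls in that tier) and each price-break quantity.
EOQ at $7.07 = 4601.1 (feasible in tier 1): TC = 77,800×$7.07 + (77,800/4601.1)×202 + (4601.1/2)×0.21×$7.07 = $556,877.24.
EOQ at $6.95 = 4640.6 < 31000, so use break Q=31000: TC = 77,800×$6.95 + (77,800/31000.0)×202 + (31000.0/2)×0.21×$6.95 = $563,839.20.
EOQ at $6.89 = 4660.8 < 87000, so use break Q=87000: TC = 77,800×$6.89 + (77,800/87000.0)×202 + (87000.0/2)×0.21×$6.89 = $599,162.79.
Lowest total cost is $556,877.24 at Q = 4601.1.

Q* ≈ 4,601 panels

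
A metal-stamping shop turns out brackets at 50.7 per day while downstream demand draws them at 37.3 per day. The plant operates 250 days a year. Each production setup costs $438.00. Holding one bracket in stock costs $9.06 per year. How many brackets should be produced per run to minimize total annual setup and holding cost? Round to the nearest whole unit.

Annual demand D = 37.3 × 250 = 9,325.
Production build-up factor (1 − d/p) = 1 − 37.3/50.7 = 0.2643.
Q* = √(2DS / (H(1 − d/p))) = √(2 × 9,325 × 438 / (9.06 × 0.2643)).
= √(8,168,700 / 2.3946) ≈ 1846.987.

Q* ≈ 1,847 brackets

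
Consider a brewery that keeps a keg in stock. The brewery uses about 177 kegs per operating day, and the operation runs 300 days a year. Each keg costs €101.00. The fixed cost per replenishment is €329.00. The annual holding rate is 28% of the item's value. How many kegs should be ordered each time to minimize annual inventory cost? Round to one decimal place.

Q* ≈ 1,111.5 kegs

Annual demand D = 177 × 300 = 53,100.
Holding cost H = 0.28 × €101.00 = €28.2800 per unit per year.
EOQ = √(2DS / H) = √(2 × 53,100 × 329 / 28.28).
= √(34,939,800 / 28.28) = √1,235,495.0495 ≈ 1111.528.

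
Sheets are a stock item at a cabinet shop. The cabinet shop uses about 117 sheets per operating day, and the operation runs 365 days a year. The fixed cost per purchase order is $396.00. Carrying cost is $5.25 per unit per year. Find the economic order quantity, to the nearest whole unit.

Q* ≈ 2,538 sheets

Annual demand D = 117 × 365 = 42,705.
EOQ = √(2DS / H) = √(2 × 42,705 × 396 / 5.25).
= √(33,822,360 / 5.25) = √6,442,354.2857 ≈ 2538.179.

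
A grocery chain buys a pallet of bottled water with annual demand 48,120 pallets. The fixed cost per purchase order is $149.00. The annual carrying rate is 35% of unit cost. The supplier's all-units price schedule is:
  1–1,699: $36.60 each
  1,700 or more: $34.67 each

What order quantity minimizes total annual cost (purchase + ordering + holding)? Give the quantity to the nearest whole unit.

Holding cost per unit per year at price C is H = 0.35·C.
For each price level, check whether its EOQ is feasible; otherwise the best quantity at that price is the breakpoint.
EOQ at $36.60 = 1058.0 (feasible in tier 1): TC = 48,120×$36.60 + (48,120/1058.0)×149 + (1058.0/2)×0.35×$36.60 = $1,774,745.31.
EOQ at $34.67 = 1087.1 < 1700, so use break Q=1700: TC = 48,120×$34.67 + (48,120/1700.0)×149 + (1700.0/2)×0.35×$34.67 = $1,682,852.30.
Lowest total cost is $1,682,852.30 at Q = 1700.0.

Q* ≈ 1,700 pallets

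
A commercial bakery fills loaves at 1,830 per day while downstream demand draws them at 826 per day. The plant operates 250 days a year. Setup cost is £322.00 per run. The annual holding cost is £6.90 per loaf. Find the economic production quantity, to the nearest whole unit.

Annual demand D = 826 × 250 = 206,500.
Production build-up factor (1 − d/p) = 1 − 826/1,830 = 0.5486.
Q* = √(2DS / (H(1 − d/p))) = √(2 × 206,500 × 322 / (6.9 × 0.5486)).
= √(132,986,000 / 3.7856) ≈ 5927.030.

Q* ≈ 5,927 loaves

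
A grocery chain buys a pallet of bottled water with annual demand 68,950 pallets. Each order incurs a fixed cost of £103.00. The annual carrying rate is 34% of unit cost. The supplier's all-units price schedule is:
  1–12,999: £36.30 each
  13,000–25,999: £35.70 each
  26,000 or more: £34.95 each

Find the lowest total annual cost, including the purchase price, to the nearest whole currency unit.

TC* ≈ £2,516,125

Holding cost per unit per year at price C is H = 0.34·C.
For each price level, check whether its EOQ is feasible; otherwise the best quantity at that price is the breakpoint.
EOQ at £36.30 = 1072.8 (feasible in tier 1): TC = 68,950×£36.30 + (68,950/1072.8)×103 + (1072.8/2)×0.34×£36.30 = £2,516,125.17.
EOQ at £35.70 = 1081.8 < 13000, so use break Q=13000: TC = 68,950×£35.70 + (68,950/13000.0)×103 + (13000.0/2)×0.34×£35.70 = £2,540,958.30.
EOQ at £34.95 = 1093.3 < 26000, so use break Q=26000: TC = 68,950×£34.95 + (68,950/26000.0)×103 + (26000.0/2)×0.34×£34.95 = £2,564,554.65.
Lowest total cost among the candidates is at Q = 1072.8.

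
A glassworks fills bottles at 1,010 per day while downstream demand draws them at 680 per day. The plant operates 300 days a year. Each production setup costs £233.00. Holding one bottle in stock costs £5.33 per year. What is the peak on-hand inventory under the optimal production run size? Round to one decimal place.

Annual demand D = 680 × 300 = 204,000.
Production build-up factor (1 − d/p) = 1 − 680/1,010 = 0.3267.
Q* = √(2DS / (H(1 − d/p))) = √(2 × 204,000 × 233 / (5.33 × 0.3267)).
= √(95,064,000 / 1.7415) ≈ 7388.362.
Maximum inventory = Q*(1 − d/p) = 7388.362 × 0.3267 ≈ 2414.019.

I_max ≈ 2,414.0 bottles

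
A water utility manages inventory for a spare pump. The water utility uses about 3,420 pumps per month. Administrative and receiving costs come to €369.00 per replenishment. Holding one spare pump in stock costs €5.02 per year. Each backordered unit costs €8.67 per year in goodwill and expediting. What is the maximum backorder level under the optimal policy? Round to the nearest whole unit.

S* ≈ 1,132 pumps

Annual demand D = 3,420 × 12 = 41,040.
With planned backorders, Q* = √(2DS/H) · √((H+B)/B).
√(2DS/H) = √(2 × 41,040 × 369 / 5.02) = 2456.292.
√((H+B)/B) = √((5.02+8.67)/8.67) = 1.2566.
Q* ≈ 3086.542.
S* = Q* · H/(H+B) = 3086.542 × 5.02/13.69 ≈ 1131.807.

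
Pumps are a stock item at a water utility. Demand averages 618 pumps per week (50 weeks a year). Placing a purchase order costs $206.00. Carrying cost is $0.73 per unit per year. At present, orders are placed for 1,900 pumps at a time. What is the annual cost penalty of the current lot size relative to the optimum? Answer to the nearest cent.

Annual demand D = 618 × 50 = 30,900.
EOQ = √(2DS/H) = √(2 × 30,900 × 206 / 0.73) ≈ 4176.06.
Cost at Q* = (D/Q*)S + (Q*/2)H = √(2DSH) ≈ $3,048.52.
Cost at Q = 1,900: (30,900/1,900)×206 + (1,900/2)×0.73 = $3,350.21 + $693.50 = $4,043.71.
Excess = $4,043.71 − $3,048.52 = $995.19.

Extra cost ≈ $995.19 per year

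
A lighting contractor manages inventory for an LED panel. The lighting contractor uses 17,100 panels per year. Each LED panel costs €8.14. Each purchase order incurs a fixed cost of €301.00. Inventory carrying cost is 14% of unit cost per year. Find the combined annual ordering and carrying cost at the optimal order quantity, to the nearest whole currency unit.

TC* ≈ €3,425

Holding cost H = 0.14 × €8.14 = €1.1396 per unit per year.
Q* = √(2DS/H) = √(2 × 17,100 × 301 / 1.1396) ≈ 3005.52.
At Q*, ordering cost (D/Q*)S equals holding cost (Q*/2)H, each = √(DSH/2).
Minimum total = √(2DSH) = √(2 × 17,100 × 301 × 1.1396) ≈ 3425.094.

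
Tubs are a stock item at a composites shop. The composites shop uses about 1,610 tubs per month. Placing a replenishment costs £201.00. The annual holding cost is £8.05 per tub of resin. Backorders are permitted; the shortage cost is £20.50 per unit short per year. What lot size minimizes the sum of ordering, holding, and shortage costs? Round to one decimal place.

Annual demand D = 1,610 × 12 = 19,320.
With planned backorders, Q* = √(2DS/H) · √((H+B)/B).
√(2DS/H) = √(2 × 19,320 × 201 / 8.05) = 982.242.
√((H+B)/B) = √((8.05+20.5)/20.5) = 1.1801.
Q* ≈ 1159.164.

Q* ≈ 1,159.2 tubs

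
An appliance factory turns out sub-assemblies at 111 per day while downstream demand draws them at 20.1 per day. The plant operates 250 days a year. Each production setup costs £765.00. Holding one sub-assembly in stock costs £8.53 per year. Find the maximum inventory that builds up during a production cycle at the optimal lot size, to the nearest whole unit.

Annual demand D = 20.1 × 250 = 5,025.
Production build-up factor (1 − d/p) = 1 − 20.1/111 = 0.8189.
Q* = √(2DS / (H(1 − d/p))) = √(2 × 5,025 × 765 / (8.53 × 0.8189)).
= √(7,688,250 / 6.9854) ≈ 1049.105.
Maximum inventory = Q*(1 − d/p) = 1049.105 × 0.8189 ≈ 859.132.

I_max ≈ 859 sub-assemblies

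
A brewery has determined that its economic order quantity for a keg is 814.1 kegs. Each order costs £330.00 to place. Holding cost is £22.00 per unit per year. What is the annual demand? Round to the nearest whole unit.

Invert the EOQ relation Q*² = 2DS/H.
From Q* = √(2DS/H): D = Q*²H / (2S) = 814.1² × 22 / (2 × 330) = 22091.960.

D ≈ 22,092 kegs per year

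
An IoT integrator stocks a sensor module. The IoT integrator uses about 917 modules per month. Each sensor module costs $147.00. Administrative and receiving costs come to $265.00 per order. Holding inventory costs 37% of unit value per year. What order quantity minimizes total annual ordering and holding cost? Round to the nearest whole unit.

Q* ≈ 327 modules

Annual demand D = 917 × 12 = 11,004.
Holding cost H = 0.37 × $147.00 = $54.3900 per unit per year.
EOQ = √(2DS / H) = √(2 × 11,004 × 265 / 54.39).
= √(5,832,120 / 54.39) = √107,227.7992 ≈ 327.457.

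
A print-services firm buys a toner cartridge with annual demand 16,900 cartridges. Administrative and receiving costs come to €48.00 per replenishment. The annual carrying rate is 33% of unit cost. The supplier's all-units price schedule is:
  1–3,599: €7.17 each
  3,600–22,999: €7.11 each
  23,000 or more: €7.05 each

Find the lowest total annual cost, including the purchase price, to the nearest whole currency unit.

Holding cost per unit per year at price C is H = 0.33·C.
Candidates are each tier's EOQ (if it falls in that tier) and each price-break quantity.
EOQ at €7.17 = 828.1 (feasible in tier 1): TC = 16,900×€7.17 + (16,900/828.1)×48 + (828.1/2)×0.33×€7.17 = €123,132.28.
EOQ at €7.11 = 831.5 < 3600, so use break Q=3600: TC = 16,900×€7.11 + (16,900/3600.0)×48 + (3600.0/2)×0.33×€7.11 = €124,607.67.
EOQ at €7.05 = 835.1 < 23000, so use break Q=23000: TC = 16,900×€7.05 + (16,900/23000.0)×48 + (23000.0/2)×0.33×€7.05 = €145,935.02.
Lowest total cost among the candidates is at Q = 828.1.

TC* ≈ €123,132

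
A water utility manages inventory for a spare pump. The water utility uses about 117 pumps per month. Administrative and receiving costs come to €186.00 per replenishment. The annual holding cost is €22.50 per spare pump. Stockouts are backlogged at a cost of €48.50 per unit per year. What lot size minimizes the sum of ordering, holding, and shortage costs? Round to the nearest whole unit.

Annual demand D = 117 × 12 = 1,404.
With planned backorders, Q* = √(2DS/H) · √((H+B)/B).
√(2DS/H) = √(2 × 1,404 × 186 / 22.5) = 152.357.
√((H+B)/B) = √((22.5+48.5)/48.5) = 1.2099.
Q* ≈ 184.341.

Q* ≈ 184 pumps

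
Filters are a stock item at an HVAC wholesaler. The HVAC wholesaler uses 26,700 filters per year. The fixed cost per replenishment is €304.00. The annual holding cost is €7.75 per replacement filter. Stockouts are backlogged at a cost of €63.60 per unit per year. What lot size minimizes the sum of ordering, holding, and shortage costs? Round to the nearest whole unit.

With planned backorders, Q* = √(2DS/H) · √((H+B)/B).
√(2DS/H) = √(2 × 26,700 × 304 / 7.75) = 1447.293.
√((H+B)/B) = √((7.75+63.6)/63.6) = 1.0592.
Q* ≈ 1532.939.

Q* ≈ 1,533 filters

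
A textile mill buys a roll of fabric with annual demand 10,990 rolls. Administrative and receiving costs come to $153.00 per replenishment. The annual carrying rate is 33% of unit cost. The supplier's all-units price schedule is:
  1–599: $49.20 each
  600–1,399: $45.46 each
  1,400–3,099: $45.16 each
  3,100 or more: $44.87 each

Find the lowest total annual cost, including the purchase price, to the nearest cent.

TC* ≈ $506,908.39

Holding cost per unit per year at price C is H = 0.33·C.
For each price level, check whether its EOQ is feasible; otherwise the best quantity at that price is the breakpoint.
EOQ at $49.20 = 455.1 (feasible in tier 1): TC = 10,990×$49.20 + (10,990/455.1)×153 + (455.1/2)×0.33×$49.20 = $548,097.23.
EOQ at $45.46 = 473.5 < 600, so use break Q=600: TC = 10,990×$45.46 + (10,990/600.0)×153 + (600.0/2)×0.33×$45.46 = $506,908.39.
EOQ at $45.16 = 475.0 < 1400, so use break Q=1400: TC = 10,990×$45.16 + (10,990/1400.0)×153 + (1400.0/2)×0.33×$45.16 = $507,941.41.
EOQ at $44.87 = 476.6 < 3100, so use break Q=3100: TC = 10,990×$44.87 + (10,990/3100.0)×153 + (3100.0/2)×0.33×$44.87 = $516,614.71.
Lowest total cost among the candidates is at Q = 600.0.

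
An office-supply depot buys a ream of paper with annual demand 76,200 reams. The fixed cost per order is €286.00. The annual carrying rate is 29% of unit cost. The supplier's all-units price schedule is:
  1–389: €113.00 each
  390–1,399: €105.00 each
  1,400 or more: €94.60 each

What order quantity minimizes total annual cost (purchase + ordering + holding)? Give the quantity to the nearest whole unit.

Holding cost per unit per year at price C is H = 0.29·C.
Candidates are each tier's EOQ (if it falls in that tier) and each price-break quantity.
Tier 1 (€113.00): EOQ = 1153.3 exceeds tier's upper bound 389, so this tier is dominated.
EOQ at €105.00 = 1196.4 (feasible in tier 2): TC = 76,200×€105.00 + (76,200/1196.4)×286 + (1196.4/2)×0.29×€105.00 = €8,037,430.84.
EOQ at €94.60 = 1260.5 < 1400, so use break Q=1400: TC = 76,200×€94.60 + (76,200/1400.0)×286 + (1400.0/2)×0.29×€94.60 = €7,243,290.37.
Lowest total cost is €7,243,290.37 at Q = 1400.0.

Q* ≈ 1,400 reams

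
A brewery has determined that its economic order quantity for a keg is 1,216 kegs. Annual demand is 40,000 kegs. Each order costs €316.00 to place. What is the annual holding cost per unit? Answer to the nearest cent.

H ≈ €17.10

The basic EOQ model gives Q* = √(2DS/H); rearrange for the unknown.
From Q* = √(2DS/H): H = 2DS / Q*² = 2 × 40,000 × 316 / 1,216² = 17.0966.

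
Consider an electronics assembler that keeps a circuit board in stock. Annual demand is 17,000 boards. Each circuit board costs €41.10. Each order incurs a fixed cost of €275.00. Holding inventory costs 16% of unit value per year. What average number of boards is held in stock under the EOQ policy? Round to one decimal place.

Average inventory ≈ 596.2 boards

Holding cost H = 0.16 × €41.10 = €6.5760 per unit per year.
EOQ = √(2DS/H) = √(2 × 17,000 × 275 / 6.576) ≈ 1192.41.
Average inventory = Q*/2 ≈ 1192.41 / 2 = 596.204.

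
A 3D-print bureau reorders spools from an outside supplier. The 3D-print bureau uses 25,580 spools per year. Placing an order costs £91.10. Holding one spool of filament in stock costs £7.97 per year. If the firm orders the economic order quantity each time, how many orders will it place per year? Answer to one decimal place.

N ≈ 33.5 orders per year

EOQ = √(2DS/H) = √(2 × 25,580 × 91.1 / 7.97) ≈ 764.71.
Orders per year = D / Q* = 25,580 / 764.71 ≈ 33.451.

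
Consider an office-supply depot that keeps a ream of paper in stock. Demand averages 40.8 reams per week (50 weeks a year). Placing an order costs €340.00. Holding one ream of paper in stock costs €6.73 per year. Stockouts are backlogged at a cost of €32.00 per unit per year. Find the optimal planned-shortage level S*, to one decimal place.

S* ≈ 86.8 reams

Annual demand D = 40.8 × 50 = 2,040.
With planned backorders, Q* = √(2DS/H) · √((H+B)/B).
√(2DS/H) = √(2 × 2,040 × 340 / 6.73) = 454.006.
√((H+B)/B) = √((6.73+32)/32) = 1.1001.
Q* ≈ 499.472.
S* = Q* · H/(H+B) = 499.472 × 6.73/38.73 ≈ 86.792.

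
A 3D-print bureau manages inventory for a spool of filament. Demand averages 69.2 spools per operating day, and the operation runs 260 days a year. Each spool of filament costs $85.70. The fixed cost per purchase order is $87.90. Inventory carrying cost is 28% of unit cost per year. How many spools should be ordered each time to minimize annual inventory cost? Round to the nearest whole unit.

Q* ≈ 363 spools

Annual demand D = 69.2 × 260 = 17,992.
Holding cost H = 0.28 × $85.70 = $23.9960 per unit per year.
EOQ = √(2DS / H) = √(2 × 17,992 × 87.9 / 23.996).
= √(3,162,993.6 / 23.996) = √131,813.3689 ≈ 363.061.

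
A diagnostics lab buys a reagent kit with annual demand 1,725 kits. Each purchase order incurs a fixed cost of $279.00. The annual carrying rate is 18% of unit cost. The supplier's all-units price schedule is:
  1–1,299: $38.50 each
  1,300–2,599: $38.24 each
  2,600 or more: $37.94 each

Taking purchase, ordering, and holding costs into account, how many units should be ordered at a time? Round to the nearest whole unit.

Q* ≈ 373 kits

Holding cost per unit per year at price C is H = 0.18·C.
Evaluate total cost at each tier's feasible EOQ or, if the EOQ is below the tier, at the tier's minimum quantity.
EOQ at $38.50 = 372.7 (feasible in tier 1): TC = 1,725×$38.50 + (1,725/372.7)×279 + (372.7/2)×0.18×$38.50 = $68,995.23.
EOQ at $38.24 = 374.0 < 1300, so use break Q=1300: TC = 1,725×$38.24 + (1,725/1300.0)×279 + (1300.0/2)×0.18×$38.24 = $70,808.29.
EOQ at $37.94 = 375.4 < 2600, so use break Q=2600: TC = 1,725×$37.94 + (1,725/2600.0)×279 + (2600.0/2)×0.18×$37.94 = $74,509.57.
Lowest total cost is $68,995.23 at Q = 372.7.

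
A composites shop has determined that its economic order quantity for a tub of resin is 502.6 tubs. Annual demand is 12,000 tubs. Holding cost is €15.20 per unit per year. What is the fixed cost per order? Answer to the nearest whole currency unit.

S ≈ €160

Squaring Q* = √(2DS/H) gives Q*² = 2DS/H.
From Q* = √(2DS/H): S = Q*²H / (2D) = 502.6² × 15.2 / (2 × 12,000) = 159.9843.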